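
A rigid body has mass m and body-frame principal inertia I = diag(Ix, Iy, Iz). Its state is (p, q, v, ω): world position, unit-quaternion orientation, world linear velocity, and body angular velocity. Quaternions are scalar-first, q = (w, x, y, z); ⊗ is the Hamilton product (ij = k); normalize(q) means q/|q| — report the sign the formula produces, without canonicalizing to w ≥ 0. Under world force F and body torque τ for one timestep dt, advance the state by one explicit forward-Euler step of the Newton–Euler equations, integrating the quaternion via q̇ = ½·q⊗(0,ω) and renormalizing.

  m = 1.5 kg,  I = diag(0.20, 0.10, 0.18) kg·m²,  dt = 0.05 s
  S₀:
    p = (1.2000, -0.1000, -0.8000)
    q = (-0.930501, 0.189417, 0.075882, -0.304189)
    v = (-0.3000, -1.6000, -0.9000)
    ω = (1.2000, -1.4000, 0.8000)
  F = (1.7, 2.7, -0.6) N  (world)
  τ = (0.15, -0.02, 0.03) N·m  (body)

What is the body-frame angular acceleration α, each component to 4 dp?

α = (1.1980, -0.3920, -0.7667)

gyro term ω×Iω = (-0.0896, 0.0192, 0.1680)
angular accel α = (1.1980, -0.3920, -0.7667)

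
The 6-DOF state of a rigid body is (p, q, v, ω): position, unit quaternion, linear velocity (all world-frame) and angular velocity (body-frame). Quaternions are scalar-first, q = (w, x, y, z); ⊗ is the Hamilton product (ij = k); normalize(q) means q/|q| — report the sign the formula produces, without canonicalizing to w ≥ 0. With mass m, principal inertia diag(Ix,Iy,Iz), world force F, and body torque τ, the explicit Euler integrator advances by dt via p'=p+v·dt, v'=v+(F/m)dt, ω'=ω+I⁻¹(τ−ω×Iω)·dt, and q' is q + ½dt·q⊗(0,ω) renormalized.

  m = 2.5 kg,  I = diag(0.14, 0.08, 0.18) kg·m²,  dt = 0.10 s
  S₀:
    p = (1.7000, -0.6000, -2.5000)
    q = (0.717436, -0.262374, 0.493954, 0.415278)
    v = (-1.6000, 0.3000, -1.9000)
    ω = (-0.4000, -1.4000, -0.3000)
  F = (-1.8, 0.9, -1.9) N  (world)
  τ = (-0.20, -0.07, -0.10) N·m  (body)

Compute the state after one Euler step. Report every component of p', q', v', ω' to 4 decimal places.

p + v·dt = (1.5400, -0.5700, -2.6900)
v + (F/m)dt = (-1.6720, 0.3360, -1.9760)
ω×(Iω) gyroscopic = (0.0420, -0.0048, -0.0336)
angular accel α = (-1.7286, -0.8150, -0.3689)
new body rate ω' = (-0.5729, -1.4815, -0.3369)
q⊗(0,ω) = (0.7111694, 0.1462286, -1.2492338, 0.3496744)
q + ½dt·q⊗(0,ω), renormalized = (0.7509, -0.2544, 0.4303, 0.4316)

p' = (1.5400, -0.5700, -2.6900)
q' = (0.7509, -0.2544, 0.4303, 0.4316)
v' = (-1.6720, 0.3360, -1.9760)
ω' = (-0.5729, -1.4815, -0.3369)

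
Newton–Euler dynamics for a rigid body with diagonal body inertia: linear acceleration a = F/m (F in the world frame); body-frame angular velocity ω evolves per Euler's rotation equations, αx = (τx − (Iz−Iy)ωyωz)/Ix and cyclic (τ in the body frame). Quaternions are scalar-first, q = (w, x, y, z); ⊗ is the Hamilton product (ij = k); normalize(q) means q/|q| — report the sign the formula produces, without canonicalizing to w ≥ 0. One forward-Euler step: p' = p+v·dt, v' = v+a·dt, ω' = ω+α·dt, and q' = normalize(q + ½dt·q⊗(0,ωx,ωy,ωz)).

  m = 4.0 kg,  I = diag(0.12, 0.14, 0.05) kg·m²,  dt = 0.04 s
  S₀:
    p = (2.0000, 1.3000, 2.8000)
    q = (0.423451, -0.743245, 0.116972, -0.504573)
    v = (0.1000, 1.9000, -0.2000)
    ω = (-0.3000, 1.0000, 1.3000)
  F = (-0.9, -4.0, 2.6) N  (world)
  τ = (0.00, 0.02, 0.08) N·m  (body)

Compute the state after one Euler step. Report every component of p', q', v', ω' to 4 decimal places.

angular accel α = (0.9750, 0.3379, 1.7200)
ω' = ω + α·dt = (-0.2610, 1.0135, 1.3688)
Hamilton product q⊗(0,ω) = (0.3159994, 0.5296013, 1.5410414, -0.1576671)
q + ½dt·q⊗(0,ω), renormalized = (0.4295, -0.7322, 0.1477, -0.5074)
linear accel F/m = (-0.2250, -1.0000, 0.6500)
p' = p + v·dt = (2.0040, 1.3760, 2.7920)
v' = v + a·dt = (0.0910, 1.8600, -0.1740)

p' = (2.0040, 1.3760, 2.7920)
q' = (0.4295, -0.7322, 0.1477, -0.5074)
v' = (0.0910, 1.8600, -0.1740)
ω' = (-0.2610, 1.0135, 1.3688)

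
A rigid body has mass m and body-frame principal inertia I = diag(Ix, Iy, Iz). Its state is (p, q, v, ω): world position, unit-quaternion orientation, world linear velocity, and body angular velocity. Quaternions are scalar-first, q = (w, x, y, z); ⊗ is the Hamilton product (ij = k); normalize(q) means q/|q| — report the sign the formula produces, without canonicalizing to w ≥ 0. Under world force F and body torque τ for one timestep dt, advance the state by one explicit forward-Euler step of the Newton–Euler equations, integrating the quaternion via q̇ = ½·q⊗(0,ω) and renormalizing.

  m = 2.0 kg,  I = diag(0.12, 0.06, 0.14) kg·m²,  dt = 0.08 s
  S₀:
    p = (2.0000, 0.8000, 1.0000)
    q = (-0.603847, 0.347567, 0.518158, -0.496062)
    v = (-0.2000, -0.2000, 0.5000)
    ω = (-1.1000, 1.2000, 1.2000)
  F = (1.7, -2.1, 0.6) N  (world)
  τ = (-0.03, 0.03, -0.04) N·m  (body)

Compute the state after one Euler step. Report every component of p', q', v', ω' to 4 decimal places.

gyro term ω×Iω = (0.1152, 0.0264, 0.0792)
(τ − ω×Iω)/I = (-1.2100, 0.0600, -0.8514)
ω + α·dt = (-1.1968, 1.2048, 1.1319)
2q̇ = q⊗(0,ω) = (0.3558085, 1.8812957, -0.5960286, 0.2624378)
q + ½dt·q⊗(0,ω), renormalized = (-0.5877, 0.4214, 0.4927, -0.4840)
a = (0.8500, -1.0500, 0.3000)
p' = p + v·dt = (1.9840, 0.7840, 1.0400)
v + (F/m)dt = (-0.1320, -0.2840, 0.5240)

p' = (1.9840, 0.7840, 1.0400)
q' = (-0.5877, 0.4214, 0.4927, -0.4840)
v' = (-0.1320, -0.2840, 0.5240)
ω' = (-1.1968, 1.2048, 1.1319)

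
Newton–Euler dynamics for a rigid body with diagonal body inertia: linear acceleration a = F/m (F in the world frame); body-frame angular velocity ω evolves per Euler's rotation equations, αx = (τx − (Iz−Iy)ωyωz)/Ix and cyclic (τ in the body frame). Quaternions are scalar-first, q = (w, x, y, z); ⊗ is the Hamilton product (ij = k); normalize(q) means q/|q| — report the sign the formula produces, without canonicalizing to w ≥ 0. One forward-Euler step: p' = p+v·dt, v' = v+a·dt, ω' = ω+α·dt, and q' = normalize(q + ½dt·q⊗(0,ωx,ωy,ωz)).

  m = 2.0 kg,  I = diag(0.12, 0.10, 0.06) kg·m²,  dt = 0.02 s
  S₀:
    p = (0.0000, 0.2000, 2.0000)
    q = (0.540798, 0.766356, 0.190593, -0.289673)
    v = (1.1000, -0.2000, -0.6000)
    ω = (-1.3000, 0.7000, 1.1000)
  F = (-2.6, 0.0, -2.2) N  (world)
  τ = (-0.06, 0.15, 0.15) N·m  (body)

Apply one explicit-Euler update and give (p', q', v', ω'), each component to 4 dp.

p' = (0.0220, 0.1960, 1.9880)
q' = (0.5525, 0.7633, 0.1897, -0.2758)
v' = (1.0740, -0.2000, -0.6220)
ω' = (-1.3049, 0.7472, 1.1439)

precession coupling ω×(Iω) = (-0.0308, -0.0858, 0.0182)
α = I⁻¹(τ − ω×Iω) = (-0.2433, 2.3580, 2.1967)
ω' = ω + α·dt = (-1.3049, 0.7472, 1.1439)
Hamilton product q⊗(0,ω) = (1.1814880, -0.2906140, -0.0878581, 1.3790979)
updated quaternion q' = (0.5525, 0.7633, 0.1897, -0.2758)
linear accel F/m = (-1.3000, 0.0000, -1.1000)
p + v·dt = (0.0220, 0.1960, 1.9880)
v + (F/m)dt = (1.0740, -0.2000, -0.6220)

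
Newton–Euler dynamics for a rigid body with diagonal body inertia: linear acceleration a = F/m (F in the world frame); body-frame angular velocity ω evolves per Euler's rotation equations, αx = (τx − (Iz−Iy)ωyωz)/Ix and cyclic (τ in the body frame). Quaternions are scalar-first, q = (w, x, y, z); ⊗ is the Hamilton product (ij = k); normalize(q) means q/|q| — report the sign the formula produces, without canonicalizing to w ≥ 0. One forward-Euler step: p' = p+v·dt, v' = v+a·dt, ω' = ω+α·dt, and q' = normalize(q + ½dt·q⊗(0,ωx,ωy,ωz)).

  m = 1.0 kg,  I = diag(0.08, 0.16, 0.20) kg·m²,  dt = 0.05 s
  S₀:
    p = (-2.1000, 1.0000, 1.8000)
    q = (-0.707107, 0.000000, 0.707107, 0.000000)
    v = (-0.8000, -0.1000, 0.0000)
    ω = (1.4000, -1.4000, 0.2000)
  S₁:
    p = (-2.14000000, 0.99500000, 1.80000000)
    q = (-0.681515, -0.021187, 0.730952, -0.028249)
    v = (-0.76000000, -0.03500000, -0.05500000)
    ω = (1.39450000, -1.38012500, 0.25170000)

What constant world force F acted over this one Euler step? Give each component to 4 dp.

velocity change Δv = (0.04000000, 0.06500000, -0.05500000)
m·(v₁−v₀)/dt = (0.8000, 1.3000, -1.1000)

F = (0.8000, 1.3000, -1.1000)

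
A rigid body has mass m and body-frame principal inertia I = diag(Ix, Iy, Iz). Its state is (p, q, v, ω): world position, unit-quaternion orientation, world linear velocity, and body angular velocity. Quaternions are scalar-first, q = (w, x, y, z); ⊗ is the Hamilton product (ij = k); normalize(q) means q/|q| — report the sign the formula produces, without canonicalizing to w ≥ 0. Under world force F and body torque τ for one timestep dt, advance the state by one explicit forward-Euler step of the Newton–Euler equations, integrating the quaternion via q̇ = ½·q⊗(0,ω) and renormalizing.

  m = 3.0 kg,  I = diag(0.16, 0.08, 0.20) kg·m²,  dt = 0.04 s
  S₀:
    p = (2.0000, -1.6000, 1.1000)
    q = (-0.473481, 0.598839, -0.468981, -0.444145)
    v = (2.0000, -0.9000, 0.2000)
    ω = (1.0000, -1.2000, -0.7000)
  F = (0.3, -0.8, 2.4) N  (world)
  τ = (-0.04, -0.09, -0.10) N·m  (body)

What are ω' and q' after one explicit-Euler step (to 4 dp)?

ω' = (0.9648, -1.2590, -0.7392)
q' = (-0.5026, 0.5849, -0.4578, -0.4422)

(τ − ω×Iω)/I = (-0.8800, -1.4750, -0.9800)
ω + α·dt = (0.9648, -1.2590, -0.7392)
q⊗(0,ω) = (-1.4725177, -0.6781683, 0.5432195, 0.0818109)
q' = normalize(q + ½dt·q⊗(0,ω)) = (-0.5026, 0.5849, -0.4578, -0.4422)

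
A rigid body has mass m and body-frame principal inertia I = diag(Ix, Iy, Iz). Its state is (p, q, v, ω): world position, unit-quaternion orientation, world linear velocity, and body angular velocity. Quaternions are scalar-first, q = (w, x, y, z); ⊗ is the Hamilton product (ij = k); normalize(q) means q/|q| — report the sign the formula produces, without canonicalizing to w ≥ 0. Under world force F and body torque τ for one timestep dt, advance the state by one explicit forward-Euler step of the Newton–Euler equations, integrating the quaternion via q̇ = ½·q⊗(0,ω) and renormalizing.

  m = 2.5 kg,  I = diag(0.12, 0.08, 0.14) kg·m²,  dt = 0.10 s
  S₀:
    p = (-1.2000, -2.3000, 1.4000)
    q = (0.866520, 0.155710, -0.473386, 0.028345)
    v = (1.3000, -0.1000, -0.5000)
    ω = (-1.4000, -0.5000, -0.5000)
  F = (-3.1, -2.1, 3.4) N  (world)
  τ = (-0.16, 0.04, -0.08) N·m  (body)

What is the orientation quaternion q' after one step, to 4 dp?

q' = (0.8636, 0.1073, -0.4916, -0.0303)

2q̇ = q⊗(0,ω) = (-0.0045265, -0.9622625, -0.3950880, -1.1738554)
q' = normalize(q + ½dt·q⊗(0,ω)) = (0.8636, 0.1073, -0.4916, -0.0303)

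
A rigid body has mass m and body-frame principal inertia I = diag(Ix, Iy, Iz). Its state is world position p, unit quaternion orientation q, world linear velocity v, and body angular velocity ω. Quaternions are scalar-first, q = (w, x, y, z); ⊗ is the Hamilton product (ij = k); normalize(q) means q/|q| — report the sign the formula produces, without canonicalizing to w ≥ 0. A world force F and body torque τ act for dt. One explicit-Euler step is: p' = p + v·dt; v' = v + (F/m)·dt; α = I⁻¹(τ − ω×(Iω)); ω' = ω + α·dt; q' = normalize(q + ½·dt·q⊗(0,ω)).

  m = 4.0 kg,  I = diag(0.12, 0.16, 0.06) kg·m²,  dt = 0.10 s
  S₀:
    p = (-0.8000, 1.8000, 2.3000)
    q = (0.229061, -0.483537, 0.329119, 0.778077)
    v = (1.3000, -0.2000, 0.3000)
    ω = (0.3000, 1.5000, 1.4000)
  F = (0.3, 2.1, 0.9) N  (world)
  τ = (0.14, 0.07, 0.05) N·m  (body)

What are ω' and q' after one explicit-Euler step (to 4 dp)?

ω' = (0.5917, 1.5280, 1.4533)
q' = (0.1563, -0.5127, 0.3897, 0.7489)

ω×(Iω) gyroscopic = (-0.2100, 0.0252, 0.0180)
(τ − ω×Iω)/I = (2.9167, 0.2800, 0.5333)
new body rate ω' = (0.5917, 1.5280, 1.4533)
2q̇ = q⊗(0,ω) = (-1.4379252, -0.6376306, 1.2539664, -0.5033558)
updated quaternion q' = (0.1563, -0.5127, 0.3897, 0.7489)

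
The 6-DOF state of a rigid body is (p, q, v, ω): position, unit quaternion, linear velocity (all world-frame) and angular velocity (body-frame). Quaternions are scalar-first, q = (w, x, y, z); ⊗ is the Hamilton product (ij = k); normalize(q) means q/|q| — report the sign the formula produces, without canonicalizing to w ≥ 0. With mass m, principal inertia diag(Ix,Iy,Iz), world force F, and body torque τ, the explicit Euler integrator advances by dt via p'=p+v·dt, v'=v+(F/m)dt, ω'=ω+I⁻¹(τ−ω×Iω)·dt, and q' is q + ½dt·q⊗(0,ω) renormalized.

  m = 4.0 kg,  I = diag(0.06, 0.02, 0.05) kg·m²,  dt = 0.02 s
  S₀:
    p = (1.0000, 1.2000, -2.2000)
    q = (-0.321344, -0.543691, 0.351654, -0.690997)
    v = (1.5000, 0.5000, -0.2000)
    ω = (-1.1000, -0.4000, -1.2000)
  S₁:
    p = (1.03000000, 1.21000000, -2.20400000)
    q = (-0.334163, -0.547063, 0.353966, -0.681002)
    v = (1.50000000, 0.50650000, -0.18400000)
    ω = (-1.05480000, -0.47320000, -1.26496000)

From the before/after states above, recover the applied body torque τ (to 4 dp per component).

τ = (0.1500, -0.0600, -0.1800)

Δω = ω₁−ω₀ = (0.04520000, -0.07320000, -0.06496000)
ω₀×(Iω₀) = (0.0144, 0.0132, -0.0176)
I·α + gyro = (0.1500, -0.0600, -0.1800)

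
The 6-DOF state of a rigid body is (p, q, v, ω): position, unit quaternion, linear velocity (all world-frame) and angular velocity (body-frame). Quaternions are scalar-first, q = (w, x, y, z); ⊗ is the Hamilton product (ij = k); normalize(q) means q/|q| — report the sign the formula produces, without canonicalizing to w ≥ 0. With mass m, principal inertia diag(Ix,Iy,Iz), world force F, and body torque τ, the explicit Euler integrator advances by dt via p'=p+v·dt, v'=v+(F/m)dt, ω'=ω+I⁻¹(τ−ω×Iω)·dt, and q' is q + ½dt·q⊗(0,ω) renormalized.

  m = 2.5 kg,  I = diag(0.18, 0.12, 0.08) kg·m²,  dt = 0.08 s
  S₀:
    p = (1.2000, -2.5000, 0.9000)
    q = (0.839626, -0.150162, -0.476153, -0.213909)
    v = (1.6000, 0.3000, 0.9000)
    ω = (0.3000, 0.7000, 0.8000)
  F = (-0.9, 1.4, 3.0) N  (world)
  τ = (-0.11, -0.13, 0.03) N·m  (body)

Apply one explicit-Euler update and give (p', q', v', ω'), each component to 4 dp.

p' = (1.3280, -2.4760, 0.9720)
q' = (0.8608, -0.1492, -0.4500, -0.1854)
v' = (1.5712, 0.3448, 0.9960)
ω' = (0.2611, 0.5973, 0.8426)

precession coupling ω×(Iω) = (-0.0224, 0.0240, -0.0126)
(τ − ω×Iω)/I = (-0.4867, -1.2833, 0.5325)
new body rate ω' = (0.2611, 0.5973, 0.8426)
q⊗(0,ω) = (0.5494829, 0.0207017, 0.6436951, 0.7094333)
updated quaternion q' = (0.8608, -0.1492, -0.4500, -0.1854)
new position p' = (1.3280, -2.4760, 0.9720)
v + (F/m)dt = (1.5712, 0.3448, 0.9960)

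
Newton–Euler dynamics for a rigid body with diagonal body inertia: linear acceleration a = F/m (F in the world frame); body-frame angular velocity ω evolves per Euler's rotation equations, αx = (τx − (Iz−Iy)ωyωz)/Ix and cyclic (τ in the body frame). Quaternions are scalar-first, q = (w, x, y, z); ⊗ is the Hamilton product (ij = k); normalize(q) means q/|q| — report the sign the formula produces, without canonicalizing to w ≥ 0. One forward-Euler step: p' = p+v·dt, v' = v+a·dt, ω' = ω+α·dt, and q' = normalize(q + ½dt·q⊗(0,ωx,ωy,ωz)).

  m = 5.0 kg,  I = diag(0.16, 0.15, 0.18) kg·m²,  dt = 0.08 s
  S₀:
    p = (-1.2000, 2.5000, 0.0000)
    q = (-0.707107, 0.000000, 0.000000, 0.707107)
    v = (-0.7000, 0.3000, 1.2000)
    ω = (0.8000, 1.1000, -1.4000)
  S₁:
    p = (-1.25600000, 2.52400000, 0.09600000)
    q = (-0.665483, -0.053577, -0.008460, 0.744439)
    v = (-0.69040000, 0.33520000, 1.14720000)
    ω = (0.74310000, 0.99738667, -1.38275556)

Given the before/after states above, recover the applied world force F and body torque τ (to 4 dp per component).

rate change Δω = (-0.05690000, -0.10261333, 0.01724444)
ω₀×(Iω₀) = (-0.0462, 0.0224, -0.0088)
I·α + gyro = (-0.1600, -0.1700, 0.0300)
v₁ − v₀ = (0.00960000, 0.03520000, -0.05280000)
applied force F = (0.6000, 2.2000, -3.3000)

F = (0.6000, 2.2000, -3.3000)
τ = (-0.1600, -0.1700, 0.0300)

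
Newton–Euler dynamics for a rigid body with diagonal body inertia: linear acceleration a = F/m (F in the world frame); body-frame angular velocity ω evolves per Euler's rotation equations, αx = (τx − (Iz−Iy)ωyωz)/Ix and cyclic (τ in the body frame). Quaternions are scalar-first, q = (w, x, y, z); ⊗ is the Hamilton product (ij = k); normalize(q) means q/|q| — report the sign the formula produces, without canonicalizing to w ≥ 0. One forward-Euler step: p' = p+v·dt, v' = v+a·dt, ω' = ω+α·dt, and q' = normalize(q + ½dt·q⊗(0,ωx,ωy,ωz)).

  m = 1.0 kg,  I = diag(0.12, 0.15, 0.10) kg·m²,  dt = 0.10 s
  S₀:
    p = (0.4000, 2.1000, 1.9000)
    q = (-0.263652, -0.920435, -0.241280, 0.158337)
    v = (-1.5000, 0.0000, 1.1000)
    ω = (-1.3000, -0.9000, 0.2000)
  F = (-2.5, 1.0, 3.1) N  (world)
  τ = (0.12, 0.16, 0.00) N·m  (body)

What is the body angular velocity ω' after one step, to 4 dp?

angular accel α = (0.9250, 1.1013, -0.3510)
ω + α·dt = (-1.2075, -0.7899, 0.1649)

ω' = (-1.2075, -0.7899, 0.1649)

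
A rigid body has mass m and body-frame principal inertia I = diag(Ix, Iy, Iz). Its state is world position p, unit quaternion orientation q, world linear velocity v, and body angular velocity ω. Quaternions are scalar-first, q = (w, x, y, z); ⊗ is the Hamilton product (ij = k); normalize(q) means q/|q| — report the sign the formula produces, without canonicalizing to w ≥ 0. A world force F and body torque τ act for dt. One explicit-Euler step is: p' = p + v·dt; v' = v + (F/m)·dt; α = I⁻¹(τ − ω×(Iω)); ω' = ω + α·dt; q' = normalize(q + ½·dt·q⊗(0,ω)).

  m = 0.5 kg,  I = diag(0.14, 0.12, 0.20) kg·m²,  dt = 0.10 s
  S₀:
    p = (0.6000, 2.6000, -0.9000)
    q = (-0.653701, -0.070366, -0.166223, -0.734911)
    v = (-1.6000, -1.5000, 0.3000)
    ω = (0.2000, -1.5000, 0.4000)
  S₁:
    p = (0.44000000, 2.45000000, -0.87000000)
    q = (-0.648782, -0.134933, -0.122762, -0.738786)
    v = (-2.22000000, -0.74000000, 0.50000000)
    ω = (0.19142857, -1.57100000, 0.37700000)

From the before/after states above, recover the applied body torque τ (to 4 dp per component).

ω₁ − ω₀ = (-0.00857143, -0.07100000, -0.02300000)
ω₀×(Iω₀) = (-0.0480, -0.0048, 0.0060)
applied torque τ = (-0.0600, -0.0900, -0.0400)

τ = (-0.0600, -0.0900, -0.0400)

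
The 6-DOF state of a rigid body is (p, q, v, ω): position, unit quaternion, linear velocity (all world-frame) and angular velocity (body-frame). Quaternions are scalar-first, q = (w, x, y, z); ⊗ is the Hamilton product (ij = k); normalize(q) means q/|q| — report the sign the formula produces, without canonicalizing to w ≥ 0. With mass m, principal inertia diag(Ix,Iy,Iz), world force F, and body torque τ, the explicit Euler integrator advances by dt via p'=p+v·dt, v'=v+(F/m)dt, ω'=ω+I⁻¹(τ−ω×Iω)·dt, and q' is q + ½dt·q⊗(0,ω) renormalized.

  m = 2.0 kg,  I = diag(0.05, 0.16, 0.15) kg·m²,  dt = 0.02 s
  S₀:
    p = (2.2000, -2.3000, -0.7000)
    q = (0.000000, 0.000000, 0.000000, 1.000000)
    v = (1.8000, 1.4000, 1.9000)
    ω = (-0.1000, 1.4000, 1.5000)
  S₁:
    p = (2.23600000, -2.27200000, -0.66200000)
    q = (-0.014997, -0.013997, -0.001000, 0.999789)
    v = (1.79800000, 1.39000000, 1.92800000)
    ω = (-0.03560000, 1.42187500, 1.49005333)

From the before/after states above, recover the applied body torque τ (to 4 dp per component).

τ = (0.1400, 0.1900, -0.0900)

rate change Δω = (0.06440000, 0.02187500, -0.00994667)
τ = I·(Δω/dt) + ω₀×(Iω₀) = (0.1400, 0.1900, -0.0900)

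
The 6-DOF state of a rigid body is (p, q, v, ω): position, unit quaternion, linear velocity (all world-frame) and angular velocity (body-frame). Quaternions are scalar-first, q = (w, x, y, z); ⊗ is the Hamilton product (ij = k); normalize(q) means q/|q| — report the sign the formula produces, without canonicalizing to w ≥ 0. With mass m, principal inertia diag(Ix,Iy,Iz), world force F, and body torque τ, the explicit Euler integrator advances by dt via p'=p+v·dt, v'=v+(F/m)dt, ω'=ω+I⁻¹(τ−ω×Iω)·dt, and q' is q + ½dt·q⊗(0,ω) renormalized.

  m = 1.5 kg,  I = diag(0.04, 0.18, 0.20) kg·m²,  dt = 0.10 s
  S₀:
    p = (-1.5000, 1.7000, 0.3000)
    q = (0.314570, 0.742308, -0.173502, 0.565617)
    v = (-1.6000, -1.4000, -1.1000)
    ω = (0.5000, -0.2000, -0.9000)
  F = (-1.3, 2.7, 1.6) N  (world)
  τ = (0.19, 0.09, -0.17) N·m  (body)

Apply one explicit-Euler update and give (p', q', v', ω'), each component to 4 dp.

linear accel F/m = (-0.8667, 1.8000, 1.0667)
p + v·dt = (-1.6600, 1.5600, 0.1900)
v + (F/m)dt = (-1.6867, -1.2200, -0.9933)
ω×(Iω) gyroscopic = (0.0036, 0.0720, -0.0140)
(τ − ω×Iω)/I = (4.6600, 0.1000, -0.7800)
ω' = ω + α·dt = (0.9660, -0.1900, -0.9780)
Hamilton product q⊗(0,ω) = (0.1032009, 0.4265602, 0.8879717, -0.3448236)
updated quaternion q' = (0.3193, 0.7626, -0.1289, 0.5476)

p' = (-1.6600, 1.5600, 0.1900)
q' = (0.3193, 0.7626, -0.1289, 0.5476)
v' = (-1.6867, -1.2200, -0.9933)
ω' = (0.9660, -0.1900, -0.9780)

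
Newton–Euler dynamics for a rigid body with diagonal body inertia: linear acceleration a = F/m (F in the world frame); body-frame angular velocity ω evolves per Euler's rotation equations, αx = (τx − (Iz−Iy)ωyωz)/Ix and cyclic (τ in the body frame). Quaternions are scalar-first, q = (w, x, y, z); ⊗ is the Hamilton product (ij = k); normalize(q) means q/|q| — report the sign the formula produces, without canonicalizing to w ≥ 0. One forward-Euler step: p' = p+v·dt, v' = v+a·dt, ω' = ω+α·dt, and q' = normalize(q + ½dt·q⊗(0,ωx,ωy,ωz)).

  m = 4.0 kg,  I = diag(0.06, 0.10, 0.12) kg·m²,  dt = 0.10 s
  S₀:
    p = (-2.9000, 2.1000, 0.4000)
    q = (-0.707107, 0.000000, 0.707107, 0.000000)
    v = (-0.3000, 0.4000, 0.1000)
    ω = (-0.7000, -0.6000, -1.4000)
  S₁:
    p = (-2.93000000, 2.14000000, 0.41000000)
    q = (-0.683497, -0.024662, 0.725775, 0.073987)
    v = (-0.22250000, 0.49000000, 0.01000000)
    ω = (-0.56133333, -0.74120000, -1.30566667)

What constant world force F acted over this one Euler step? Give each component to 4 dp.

Δv = v₁−v₀ = (0.07750000, 0.09000000, -0.09000000)
m·(v₁−v₀)/dt = (3.1000, 3.6000, -3.6000)

F = (3.1000, 3.6000, -3.6000)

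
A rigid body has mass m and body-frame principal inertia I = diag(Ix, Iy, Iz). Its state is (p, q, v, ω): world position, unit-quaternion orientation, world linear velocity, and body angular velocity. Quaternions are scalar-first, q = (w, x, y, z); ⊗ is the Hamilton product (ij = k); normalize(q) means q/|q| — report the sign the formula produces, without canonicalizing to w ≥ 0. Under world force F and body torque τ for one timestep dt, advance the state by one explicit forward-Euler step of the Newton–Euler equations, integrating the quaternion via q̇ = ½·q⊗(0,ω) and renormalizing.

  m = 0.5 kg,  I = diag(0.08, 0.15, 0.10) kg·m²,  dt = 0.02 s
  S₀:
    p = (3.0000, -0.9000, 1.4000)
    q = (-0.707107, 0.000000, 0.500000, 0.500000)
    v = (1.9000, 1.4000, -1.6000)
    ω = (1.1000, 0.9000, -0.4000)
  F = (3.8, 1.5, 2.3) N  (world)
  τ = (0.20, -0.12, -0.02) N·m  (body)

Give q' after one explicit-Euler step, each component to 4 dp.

q⊗(0,ω) = (-0.2500000, -1.4278177, -0.0863963, -0.2671572)
q' = normalize(q + ½dt·q⊗(0,ω)) = (-0.7095, -0.0143, 0.4991, 0.4973)

q' = (-0.7095, -0.0143, 0.4991, 0.4973)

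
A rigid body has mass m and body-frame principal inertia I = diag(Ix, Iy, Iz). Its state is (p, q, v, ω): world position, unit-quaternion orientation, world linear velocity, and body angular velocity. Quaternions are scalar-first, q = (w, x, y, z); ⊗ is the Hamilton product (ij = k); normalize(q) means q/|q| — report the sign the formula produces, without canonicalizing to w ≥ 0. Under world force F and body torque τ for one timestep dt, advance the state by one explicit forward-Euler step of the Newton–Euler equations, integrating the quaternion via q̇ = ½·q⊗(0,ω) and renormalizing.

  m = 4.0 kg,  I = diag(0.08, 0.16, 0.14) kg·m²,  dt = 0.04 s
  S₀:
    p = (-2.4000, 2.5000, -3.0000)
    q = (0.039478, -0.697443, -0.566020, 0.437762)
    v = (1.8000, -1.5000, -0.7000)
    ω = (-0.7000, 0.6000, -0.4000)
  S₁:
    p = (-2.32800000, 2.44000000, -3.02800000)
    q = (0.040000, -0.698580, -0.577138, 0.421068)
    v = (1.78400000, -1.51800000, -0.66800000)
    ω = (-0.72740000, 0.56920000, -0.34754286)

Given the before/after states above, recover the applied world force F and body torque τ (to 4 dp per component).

velocity change Δv = (-0.01600000, -0.01800000, 0.03200000)
m·(v₁−v₀)/dt = (-1.6000, -1.8000, 3.2000)
rate change Δω = (-0.02740000, -0.03080000, 0.05245714)
I·α + gyro = (-0.0500, -0.1400, 0.1500)

F = (-1.6000, -1.8000, 3.2000)
τ = (-0.0500, -0.1400, 0.1500)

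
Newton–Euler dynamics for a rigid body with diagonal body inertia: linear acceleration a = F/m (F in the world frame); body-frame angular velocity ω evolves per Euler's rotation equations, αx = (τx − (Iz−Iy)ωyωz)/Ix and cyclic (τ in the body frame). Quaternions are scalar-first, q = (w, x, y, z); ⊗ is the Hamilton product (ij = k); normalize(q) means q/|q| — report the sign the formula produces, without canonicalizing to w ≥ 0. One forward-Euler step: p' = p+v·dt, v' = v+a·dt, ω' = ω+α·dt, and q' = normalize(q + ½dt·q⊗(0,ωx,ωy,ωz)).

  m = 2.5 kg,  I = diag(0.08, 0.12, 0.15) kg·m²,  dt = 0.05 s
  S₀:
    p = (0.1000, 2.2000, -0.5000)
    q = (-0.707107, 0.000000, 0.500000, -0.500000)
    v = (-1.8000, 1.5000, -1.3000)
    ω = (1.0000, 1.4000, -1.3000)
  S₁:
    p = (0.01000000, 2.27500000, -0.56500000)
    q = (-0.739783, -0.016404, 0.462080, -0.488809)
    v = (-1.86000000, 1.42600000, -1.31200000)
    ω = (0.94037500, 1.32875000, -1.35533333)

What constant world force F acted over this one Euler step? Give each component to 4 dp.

F = (-3.0000, -3.7000, -0.6000)

Δv = v₁−v₀ = (-0.06000000, -0.07400000, -0.01200000)
m·(v₁−v₀)/dt = (-3.0000, -3.7000, -0.6000)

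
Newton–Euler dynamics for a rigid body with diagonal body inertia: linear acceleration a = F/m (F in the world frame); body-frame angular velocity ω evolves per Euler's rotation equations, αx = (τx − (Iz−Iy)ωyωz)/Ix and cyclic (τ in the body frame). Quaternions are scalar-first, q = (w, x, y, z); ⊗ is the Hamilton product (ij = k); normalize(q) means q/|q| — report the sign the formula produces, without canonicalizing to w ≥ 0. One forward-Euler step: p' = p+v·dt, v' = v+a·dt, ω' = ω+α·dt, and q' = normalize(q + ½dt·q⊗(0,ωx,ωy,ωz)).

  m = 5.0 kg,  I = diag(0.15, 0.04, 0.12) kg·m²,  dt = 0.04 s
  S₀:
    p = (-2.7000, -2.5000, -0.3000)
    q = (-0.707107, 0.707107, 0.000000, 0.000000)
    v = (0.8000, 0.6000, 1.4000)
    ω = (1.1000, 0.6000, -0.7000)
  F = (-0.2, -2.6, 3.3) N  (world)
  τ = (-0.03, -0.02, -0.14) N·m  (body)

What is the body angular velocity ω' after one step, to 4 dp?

ω' = (1.1010, 0.6031, -0.7225)

ω×(Iω) gyroscopic = (-0.0336, -0.0231, -0.0726)
angular accel α = (0.0240, 0.0775, -0.5617)
ω + α·dt = (1.1010, 0.6031, -0.7225)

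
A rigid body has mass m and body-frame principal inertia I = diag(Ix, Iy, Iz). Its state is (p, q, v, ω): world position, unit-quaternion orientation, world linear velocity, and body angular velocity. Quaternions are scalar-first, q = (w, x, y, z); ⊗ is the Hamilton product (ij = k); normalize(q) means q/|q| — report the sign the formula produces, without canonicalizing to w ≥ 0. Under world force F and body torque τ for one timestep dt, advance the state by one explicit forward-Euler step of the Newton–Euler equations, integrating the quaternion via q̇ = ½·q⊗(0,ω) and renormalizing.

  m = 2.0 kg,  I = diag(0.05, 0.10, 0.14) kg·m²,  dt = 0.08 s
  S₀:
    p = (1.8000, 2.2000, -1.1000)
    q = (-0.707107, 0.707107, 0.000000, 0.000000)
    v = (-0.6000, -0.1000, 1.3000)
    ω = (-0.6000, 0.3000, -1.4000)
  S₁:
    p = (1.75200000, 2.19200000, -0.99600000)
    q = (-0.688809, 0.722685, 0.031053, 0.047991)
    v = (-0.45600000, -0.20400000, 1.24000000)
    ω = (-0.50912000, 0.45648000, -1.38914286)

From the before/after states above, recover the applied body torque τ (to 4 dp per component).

ω₁ − ω₀ = (0.09088000, 0.15648000, 0.01085714)
precession coupling = (-0.0168, -0.0756, -0.0090)
τ = I·(Δω/dt) + ω₀×(Iω₀) = (0.0400, 0.1200, 0.0100)

τ = (0.0400, 0.1200, 0.0100)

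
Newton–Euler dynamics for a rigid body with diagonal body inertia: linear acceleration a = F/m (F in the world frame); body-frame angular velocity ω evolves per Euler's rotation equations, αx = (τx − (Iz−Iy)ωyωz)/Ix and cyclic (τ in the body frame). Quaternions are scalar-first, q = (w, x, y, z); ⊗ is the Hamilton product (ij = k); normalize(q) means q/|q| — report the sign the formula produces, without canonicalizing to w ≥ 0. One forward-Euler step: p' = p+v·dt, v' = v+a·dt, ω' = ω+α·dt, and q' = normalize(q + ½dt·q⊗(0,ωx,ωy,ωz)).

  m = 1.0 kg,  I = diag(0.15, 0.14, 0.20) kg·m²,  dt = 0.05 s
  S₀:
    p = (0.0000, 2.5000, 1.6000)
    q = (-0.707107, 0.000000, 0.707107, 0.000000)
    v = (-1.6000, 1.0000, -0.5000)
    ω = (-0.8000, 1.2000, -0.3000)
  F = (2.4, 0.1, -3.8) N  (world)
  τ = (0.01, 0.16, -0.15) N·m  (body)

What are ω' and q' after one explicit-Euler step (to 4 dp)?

angular accel α = (0.2107, 1.2286, -0.7980)
new body rate ω' = (-0.7895, 1.2614, -0.3399)
Hamilton product q⊗(0,ω) = (-0.8485284, 0.3535535, -0.8485284, 0.7778177)
q + ½dt·q⊗(0,ω), renormalized = (-0.7278, 0.0088, 0.6854, 0.0194)

ω' = (-0.7895, 1.2614, -0.3399)
q' = (-0.7278, 0.0088, 0.6854, 0.0194)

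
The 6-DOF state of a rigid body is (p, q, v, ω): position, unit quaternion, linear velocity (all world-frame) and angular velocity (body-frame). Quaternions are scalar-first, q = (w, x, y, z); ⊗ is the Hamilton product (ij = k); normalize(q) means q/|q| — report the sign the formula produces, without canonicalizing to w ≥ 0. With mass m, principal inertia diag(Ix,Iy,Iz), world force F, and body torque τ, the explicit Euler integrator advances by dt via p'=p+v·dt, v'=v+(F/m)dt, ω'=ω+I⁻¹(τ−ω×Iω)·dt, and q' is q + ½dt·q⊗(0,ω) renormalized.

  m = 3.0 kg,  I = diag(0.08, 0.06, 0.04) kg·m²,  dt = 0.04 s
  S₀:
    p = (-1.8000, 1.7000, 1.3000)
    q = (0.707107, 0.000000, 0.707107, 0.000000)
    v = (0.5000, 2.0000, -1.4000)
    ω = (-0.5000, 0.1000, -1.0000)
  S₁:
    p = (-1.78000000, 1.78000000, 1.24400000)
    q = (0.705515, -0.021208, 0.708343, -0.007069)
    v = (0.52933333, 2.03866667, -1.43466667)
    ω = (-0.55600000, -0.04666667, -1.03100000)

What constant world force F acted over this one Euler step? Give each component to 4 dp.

velocity change Δv = (0.02933333, 0.03866667, -0.03466667)
F = m·Δv/dt = (2.2000, 2.9000, -2.6000)

F = (2.2000, 2.9000, -2.6000)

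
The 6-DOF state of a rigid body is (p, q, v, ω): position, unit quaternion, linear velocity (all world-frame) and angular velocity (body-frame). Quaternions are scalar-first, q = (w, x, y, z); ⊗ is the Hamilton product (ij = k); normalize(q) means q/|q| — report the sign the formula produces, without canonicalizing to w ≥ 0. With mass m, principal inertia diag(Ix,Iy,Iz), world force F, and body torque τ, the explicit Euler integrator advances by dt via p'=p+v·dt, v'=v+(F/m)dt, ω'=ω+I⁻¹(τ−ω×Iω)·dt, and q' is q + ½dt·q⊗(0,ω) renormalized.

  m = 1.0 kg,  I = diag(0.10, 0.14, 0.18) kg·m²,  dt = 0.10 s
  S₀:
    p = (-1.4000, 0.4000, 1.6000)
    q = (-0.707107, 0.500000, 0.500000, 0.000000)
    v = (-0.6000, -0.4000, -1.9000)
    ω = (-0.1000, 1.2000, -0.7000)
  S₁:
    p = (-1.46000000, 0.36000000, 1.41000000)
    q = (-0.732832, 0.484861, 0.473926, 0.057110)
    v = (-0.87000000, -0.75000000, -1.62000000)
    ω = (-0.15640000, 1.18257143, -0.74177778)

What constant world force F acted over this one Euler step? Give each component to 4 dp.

velocity change Δv = (-0.27000000, -0.35000000, 0.28000000)
F = m·Δv/dt = (-2.7000, -3.5000, 2.8000)

F = (-2.7000, -3.5000, 2.8000)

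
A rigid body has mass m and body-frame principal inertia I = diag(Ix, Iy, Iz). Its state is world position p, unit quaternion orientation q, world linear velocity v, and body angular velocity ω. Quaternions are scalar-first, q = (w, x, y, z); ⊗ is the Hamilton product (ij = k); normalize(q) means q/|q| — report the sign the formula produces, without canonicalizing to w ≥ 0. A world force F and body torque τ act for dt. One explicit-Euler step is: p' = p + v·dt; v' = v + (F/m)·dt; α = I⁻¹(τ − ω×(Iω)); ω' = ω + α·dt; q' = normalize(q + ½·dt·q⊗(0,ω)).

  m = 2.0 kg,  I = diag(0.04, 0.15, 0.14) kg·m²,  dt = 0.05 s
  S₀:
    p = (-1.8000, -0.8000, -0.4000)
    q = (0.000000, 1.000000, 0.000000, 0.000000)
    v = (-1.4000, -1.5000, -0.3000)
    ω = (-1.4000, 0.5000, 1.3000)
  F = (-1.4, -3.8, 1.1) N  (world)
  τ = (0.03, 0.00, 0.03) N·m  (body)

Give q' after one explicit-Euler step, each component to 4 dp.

2q̇ = q⊗(0,ω) = (1.4000000, 0.0000000, -1.3000000, 0.5000000)
q + ½dt·q⊗(0,ω), renormalized = (0.0350, 0.9988, -0.0325, 0.0125)

q' = (0.0350, 0.9988, -0.0325, 0.0125)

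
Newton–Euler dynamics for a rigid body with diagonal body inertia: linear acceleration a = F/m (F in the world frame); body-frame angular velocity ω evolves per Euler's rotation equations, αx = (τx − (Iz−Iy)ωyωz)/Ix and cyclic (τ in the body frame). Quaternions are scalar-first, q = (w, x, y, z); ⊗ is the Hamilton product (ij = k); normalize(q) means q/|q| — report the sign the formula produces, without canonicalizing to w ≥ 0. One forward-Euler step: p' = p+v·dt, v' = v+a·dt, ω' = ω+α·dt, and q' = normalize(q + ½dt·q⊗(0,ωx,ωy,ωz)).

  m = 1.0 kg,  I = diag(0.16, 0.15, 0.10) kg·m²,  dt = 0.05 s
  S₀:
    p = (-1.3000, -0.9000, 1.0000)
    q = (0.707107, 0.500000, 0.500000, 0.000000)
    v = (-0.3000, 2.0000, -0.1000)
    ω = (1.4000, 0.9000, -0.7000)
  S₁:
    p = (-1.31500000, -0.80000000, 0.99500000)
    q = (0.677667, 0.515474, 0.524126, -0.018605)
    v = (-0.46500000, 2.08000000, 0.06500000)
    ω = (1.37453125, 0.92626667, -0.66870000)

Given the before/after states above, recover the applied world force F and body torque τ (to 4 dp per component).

F = (-3.3000, 1.6000, 3.3000)
τ = (-0.0500, 0.0200, 0.0500)

rate change Δω = (-0.02546875, 0.02626667, 0.03130000)
I·α + gyro = (-0.0500, 0.0200, 0.0500)
velocity change Δv = (-0.16500000, 0.08000000, 0.16500000)
F = m·Δv/dt = (-3.3000, 1.6000, 3.3000)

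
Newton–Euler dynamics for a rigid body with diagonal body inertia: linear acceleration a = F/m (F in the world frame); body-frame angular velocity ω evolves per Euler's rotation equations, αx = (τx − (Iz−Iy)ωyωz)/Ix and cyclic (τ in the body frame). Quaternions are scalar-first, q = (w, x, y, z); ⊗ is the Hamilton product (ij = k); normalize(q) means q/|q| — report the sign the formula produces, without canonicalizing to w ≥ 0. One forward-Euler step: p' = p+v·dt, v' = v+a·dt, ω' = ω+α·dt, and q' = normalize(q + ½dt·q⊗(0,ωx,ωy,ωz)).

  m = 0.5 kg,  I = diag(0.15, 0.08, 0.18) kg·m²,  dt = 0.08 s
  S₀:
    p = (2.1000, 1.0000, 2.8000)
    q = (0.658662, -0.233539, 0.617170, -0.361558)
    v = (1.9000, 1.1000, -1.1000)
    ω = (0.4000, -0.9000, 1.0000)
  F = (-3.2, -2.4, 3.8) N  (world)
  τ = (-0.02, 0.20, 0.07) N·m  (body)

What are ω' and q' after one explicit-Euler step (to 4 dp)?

precession coupling ω×(Iω) = (-0.0900, -0.0120, 0.0252)
(τ − ω×Iω)/I = (0.4667, 2.6500, 0.2489)
ω' = ω + α·dt = (0.4373, -0.6880, 1.0199)
q⊗(0,ω) = (1.0104266, 0.5552326, -0.5038800, 0.6219791)
q' = normalize(q + ½dt·q⊗(0,ω)) = (0.6980, -0.2110, 0.5961, -0.3361)

ω' = (0.4373, -0.6880, 1.0199)
q' = (0.6980, -0.2110, 0.5961, -0.3361)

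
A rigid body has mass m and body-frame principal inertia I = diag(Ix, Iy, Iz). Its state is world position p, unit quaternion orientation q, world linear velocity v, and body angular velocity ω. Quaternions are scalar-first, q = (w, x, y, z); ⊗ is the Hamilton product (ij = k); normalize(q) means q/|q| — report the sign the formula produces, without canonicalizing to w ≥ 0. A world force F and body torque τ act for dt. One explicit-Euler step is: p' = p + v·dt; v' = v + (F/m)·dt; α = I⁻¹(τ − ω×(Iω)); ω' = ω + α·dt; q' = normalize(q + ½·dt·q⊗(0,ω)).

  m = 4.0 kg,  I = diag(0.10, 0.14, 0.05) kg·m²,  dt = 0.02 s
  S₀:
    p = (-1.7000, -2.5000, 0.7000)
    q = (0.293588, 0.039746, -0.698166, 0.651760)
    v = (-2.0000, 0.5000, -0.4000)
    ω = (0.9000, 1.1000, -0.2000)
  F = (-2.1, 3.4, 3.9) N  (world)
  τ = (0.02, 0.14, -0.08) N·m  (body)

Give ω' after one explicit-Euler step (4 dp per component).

ω' = (0.9000, 1.1213, -0.2478)

gyro term ω×Iω = (0.0198, -0.0090, 0.0396)
(τ − ω×Iω)/I = (0.0020, 1.0643, -2.3920)
new body rate ω' = (0.9000, 1.1213, -0.2478)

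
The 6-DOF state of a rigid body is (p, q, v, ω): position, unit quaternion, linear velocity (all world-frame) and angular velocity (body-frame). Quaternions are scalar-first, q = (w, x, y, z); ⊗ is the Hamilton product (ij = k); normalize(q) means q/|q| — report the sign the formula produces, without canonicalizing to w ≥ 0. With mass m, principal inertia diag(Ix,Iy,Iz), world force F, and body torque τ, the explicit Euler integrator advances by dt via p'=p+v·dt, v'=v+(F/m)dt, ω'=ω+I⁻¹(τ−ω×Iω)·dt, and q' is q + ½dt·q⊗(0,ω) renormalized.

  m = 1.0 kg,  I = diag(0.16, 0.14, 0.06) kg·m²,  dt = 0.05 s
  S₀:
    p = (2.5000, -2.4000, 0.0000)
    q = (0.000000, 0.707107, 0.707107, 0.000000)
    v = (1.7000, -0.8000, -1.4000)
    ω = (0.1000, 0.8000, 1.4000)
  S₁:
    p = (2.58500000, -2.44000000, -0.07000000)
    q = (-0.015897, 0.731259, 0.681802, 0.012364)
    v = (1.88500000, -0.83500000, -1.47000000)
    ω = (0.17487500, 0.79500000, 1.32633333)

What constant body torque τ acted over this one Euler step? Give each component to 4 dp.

τ = (0.1500, 0.0000, -0.0900)

rate change Δω = (0.07487500, -0.00500000, -0.07366667)
I·α + gyro = (0.1500, 0.0000, -0.0900)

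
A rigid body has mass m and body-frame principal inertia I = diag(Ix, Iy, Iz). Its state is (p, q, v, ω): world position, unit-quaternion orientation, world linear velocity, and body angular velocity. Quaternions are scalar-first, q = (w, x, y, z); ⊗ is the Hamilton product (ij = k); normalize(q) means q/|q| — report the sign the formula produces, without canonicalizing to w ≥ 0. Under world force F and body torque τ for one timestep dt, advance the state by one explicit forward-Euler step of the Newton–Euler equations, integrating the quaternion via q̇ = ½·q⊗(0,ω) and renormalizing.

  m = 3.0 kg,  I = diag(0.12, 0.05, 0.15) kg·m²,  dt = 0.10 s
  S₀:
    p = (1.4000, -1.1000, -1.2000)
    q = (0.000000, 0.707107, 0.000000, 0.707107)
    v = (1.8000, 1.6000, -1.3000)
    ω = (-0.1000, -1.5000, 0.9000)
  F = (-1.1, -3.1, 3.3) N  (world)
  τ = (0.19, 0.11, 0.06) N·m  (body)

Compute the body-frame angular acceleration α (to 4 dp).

α = (2.7083, 2.1460, 0.4700)

gyro term ω×Iω = (-0.1350, 0.0027, -0.0105)
angular accel α = (2.7083, 2.1460, 0.4700)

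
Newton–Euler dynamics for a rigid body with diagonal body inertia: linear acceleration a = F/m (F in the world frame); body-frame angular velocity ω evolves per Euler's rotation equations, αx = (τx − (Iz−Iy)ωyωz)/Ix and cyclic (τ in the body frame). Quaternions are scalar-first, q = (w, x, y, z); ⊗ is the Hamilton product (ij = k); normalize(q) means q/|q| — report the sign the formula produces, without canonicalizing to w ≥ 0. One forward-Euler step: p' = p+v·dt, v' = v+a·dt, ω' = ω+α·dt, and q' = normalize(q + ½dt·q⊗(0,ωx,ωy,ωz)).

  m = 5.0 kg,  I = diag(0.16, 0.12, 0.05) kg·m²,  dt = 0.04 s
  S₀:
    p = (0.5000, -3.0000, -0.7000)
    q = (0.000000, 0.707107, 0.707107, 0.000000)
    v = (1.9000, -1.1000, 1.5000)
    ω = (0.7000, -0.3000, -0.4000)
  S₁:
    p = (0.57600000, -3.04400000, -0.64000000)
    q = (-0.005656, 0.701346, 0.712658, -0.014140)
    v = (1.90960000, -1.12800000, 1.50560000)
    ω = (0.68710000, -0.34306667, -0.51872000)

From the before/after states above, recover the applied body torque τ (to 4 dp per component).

rate change Δω = (-0.01290000, -0.04306667, -0.11872000)
applied torque τ = (-0.0600, -0.1600, -0.1400)

τ = (-0.0600, -0.1600, -0.1400)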